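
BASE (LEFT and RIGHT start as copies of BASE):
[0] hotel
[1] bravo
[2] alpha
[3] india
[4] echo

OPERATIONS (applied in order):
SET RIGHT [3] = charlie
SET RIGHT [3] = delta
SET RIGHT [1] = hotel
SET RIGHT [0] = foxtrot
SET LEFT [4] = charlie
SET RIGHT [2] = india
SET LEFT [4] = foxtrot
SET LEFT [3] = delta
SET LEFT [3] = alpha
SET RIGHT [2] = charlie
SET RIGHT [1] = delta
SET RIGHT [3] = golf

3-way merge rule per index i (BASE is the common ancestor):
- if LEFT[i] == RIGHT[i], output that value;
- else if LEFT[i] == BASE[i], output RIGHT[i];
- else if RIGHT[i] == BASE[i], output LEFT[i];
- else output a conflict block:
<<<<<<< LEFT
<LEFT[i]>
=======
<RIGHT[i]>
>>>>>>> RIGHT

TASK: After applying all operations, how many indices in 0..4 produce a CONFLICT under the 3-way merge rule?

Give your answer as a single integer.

Final LEFT:  [hotel, bravo, alpha, alpha, foxtrot]
Final RIGHT: [foxtrot, delta, charlie, golf, echo]
i=0: L=hotel=BASE, R=foxtrot -> take RIGHT -> foxtrot
i=1: L=bravo=BASE, R=delta -> take RIGHT -> delta
i=2: L=alpha=BASE, R=charlie -> take RIGHT -> charlie
i=3: BASE=india L=alpha R=golf all differ -> CONFLICT
i=4: L=foxtrot, R=echo=BASE -> take LEFT -> foxtrot
Conflict count: 1

Answer: 1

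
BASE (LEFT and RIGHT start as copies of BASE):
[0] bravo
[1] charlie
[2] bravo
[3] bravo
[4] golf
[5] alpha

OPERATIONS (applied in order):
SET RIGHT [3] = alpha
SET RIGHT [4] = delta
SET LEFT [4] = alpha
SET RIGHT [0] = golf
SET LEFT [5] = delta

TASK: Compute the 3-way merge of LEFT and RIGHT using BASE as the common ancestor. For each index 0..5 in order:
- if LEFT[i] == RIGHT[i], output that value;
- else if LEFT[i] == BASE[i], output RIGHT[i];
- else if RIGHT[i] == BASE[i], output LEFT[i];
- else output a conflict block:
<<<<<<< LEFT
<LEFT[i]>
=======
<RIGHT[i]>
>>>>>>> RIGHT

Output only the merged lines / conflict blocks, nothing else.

Final LEFT:  [bravo, charlie, bravo, bravo, alpha, delta]
Final RIGHT: [golf, charlie, bravo, alpha, delta, alpha]
i=0: L=bravo=BASE, R=golf -> take RIGHT -> golf
i=1: L=charlie R=charlie -> agree -> charlie
i=2: L=bravo R=bravo -> agree -> bravo
i=3: L=bravo=BASE, R=alpha -> take RIGHT -> alpha
i=4: BASE=golf L=alpha R=delta all differ -> CONFLICT
i=5: L=delta, R=alpha=BASE -> take LEFT -> delta

Answer: golf
charlie
bravo
alpha
<<<<<<< LEFT
alpha
=======
delta
>>>>>>> RIGHT
delta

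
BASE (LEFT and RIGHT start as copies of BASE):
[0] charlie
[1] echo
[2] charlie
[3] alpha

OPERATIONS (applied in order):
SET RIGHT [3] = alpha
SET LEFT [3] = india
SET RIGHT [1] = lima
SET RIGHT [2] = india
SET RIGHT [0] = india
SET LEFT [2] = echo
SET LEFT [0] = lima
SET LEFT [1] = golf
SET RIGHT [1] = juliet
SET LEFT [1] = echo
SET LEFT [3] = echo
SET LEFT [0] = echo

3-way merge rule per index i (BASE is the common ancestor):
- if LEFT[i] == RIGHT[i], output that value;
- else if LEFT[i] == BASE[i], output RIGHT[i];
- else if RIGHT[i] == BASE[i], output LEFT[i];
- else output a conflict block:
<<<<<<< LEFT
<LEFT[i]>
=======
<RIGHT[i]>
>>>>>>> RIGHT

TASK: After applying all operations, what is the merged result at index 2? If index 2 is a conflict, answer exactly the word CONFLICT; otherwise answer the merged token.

Final LEFT:  [echo, echo, echo, echo]
Final RIGHT: [india, juliet, india, alpha]
i=0: BASE=charlie L=echo R=india all differ -> CONFLICT
i=1: L=echo=BASE, R=juliet -> take RIGHT -> juliet
i=2: BASE=charlie L=echo R=india all differ -> CONFLICT
i=3: L=echo, R=alpha=BASE -> take LEFT -> echo
Index 2 -> CONFLICT

Answer: CONFLICT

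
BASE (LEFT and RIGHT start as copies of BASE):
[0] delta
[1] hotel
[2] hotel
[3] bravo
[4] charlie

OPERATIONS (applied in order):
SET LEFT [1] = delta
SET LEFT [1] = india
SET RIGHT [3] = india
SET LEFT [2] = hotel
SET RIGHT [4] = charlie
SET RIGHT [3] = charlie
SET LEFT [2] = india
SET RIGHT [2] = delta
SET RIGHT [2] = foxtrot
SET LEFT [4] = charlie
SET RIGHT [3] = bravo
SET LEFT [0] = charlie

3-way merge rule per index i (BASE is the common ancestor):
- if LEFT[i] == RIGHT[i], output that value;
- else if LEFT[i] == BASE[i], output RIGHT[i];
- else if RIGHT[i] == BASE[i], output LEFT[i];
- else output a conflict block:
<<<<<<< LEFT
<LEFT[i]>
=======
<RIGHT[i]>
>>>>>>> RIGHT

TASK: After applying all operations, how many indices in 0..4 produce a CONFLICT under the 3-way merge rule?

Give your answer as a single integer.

Final LEFT:  [charlie, india, india, bravo, charlie]
Final RIGHT: [delta, hotel, foxtrot, bravo, charlie]
i=0: L=charlie, R=delta=BASE -> take LEFT -> charlie
i=1: L=india, R=hotel=BASE -> take LEFT -> india
i=2: BASE=hotel L=india R=foxtrot all differ -> CONFLICT
i=3: L=bravo R=bravo -> agree -> bravo
i=4: L=charlie R=charlie -> agree -> charlie
Conflict count: 1

Answer: 1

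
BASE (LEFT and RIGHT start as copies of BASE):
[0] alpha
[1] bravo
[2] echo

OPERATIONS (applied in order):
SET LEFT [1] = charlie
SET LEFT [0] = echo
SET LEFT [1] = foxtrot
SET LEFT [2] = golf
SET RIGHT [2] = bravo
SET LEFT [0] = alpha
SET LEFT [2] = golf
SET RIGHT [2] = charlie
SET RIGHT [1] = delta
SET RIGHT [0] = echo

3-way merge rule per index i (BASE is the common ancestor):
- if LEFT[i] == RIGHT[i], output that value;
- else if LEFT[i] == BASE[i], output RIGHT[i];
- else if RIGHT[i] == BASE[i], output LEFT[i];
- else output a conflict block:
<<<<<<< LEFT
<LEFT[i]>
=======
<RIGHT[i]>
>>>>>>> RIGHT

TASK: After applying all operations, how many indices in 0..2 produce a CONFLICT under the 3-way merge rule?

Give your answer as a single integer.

Final LEFT:  [alpha, foxtrot, golf]
Final RIGHT: [echo, delta, charlie]
i=0: L=alpha=BASE, R=echo -> take RIGHT -> echo
i=1: BASE=bravo L=foxtrot R=delta all differ -> CONFLICT
i=2: BASE=echo L=golf R=charlie all differ -> CONFLICT
Conflict count: 2

Answer: 2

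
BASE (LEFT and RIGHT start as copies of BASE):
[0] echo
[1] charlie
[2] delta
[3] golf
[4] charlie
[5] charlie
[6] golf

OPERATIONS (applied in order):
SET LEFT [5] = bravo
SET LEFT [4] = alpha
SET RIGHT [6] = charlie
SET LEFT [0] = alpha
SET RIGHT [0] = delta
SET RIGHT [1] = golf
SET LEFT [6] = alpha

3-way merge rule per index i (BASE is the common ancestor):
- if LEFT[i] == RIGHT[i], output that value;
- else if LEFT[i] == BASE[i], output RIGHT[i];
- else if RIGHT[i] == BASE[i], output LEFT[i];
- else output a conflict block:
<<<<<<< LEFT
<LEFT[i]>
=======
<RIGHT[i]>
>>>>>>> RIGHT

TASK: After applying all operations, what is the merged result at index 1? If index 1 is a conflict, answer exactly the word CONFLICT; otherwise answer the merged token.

Answer: golf

Derivation:
Final LEFT:  [alpha, charlie, delta, golf, alpha, bravo, alpha]
Final RIGHT: [delta, golf, delta, golf, charlie, charlie, charlie]
i=0: BASE=echo L=alpha R=delta all differ -> CONFLICT
i=1: L=charlie=BASE, R=golf -> take RIGHT -> golf
i=2: L=delta R=delta -> agree -> delta
i=3: L=golf R=golf -> agree -> golf
i=4: L=alpha, R=charlie=BASE -> take LEFT -> alpha
i=5: L=bravo, R=charlie=BASE -> take LEFT -> bravo
i=6: BASE=golf L=alpha R=charlie all differ -> CONFLICT
Index 1 -> golf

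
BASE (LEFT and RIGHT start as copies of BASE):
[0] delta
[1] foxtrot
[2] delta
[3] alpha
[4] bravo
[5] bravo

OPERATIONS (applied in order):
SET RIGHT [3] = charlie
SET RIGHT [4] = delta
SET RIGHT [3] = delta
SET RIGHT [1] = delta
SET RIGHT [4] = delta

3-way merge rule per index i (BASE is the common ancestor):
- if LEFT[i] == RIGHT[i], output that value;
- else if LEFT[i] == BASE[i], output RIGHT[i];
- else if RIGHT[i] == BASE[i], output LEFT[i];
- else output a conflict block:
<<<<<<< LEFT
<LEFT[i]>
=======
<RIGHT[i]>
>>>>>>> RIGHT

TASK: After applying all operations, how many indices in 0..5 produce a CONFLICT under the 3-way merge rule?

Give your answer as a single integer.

Answer: 0

Derivation:
Final LEFT:  [delta, foxtrot, delta, alpha, bravo, bravo]
Final RIGHT: [delta, delta, delta, delta, delta, bravo]
i=0: L=delta R=delta -> agree -> delta
i=1: L=foxtrot=BASE, R=delta -> take RIGHT -> delta
i=2: L=delta R=delta -> agree -> delta
i=3: L=alpha=BASE, R=delta -> take RIGHT -> delta
i=4: L=bravo=BASE, R=delta -> take RIGHT -> delta
i=5: L=bravo R=bravo -> agree -> bravo
Conflict count: 0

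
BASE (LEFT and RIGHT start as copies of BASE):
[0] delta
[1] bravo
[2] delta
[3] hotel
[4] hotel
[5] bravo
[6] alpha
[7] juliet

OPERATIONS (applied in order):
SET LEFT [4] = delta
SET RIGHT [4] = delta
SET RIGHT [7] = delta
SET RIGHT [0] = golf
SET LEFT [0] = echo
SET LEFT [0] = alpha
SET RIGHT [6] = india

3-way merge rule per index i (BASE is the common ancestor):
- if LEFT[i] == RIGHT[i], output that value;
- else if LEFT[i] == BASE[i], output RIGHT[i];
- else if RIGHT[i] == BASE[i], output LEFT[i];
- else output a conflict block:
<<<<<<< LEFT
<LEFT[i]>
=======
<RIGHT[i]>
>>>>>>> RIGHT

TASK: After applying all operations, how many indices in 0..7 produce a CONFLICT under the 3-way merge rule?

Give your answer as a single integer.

Final LEFT:  [alpha, bravo, delta, hotel, delta, bravo, alpha, juliet]
Final RIGHT: [golf, bravo, delta, hotel, delta, bravo, india, delta]
i=0: BASE=delta L=alpha R=golf all differ -> CONFLICT
i=1: L=bravo R=bravo -> agree -> bravo
i=2: L=delta R=delta -> agree -> delta
i=3: L=hotel R=hotel -> agree -> hotel
i=4: L=delta R=delta -> agree -> delta
i=5: L=bravo R=bravo -> agree -> bravo
i=6: L=alpha=BASE, R=india -> take RIGHT -> india
i=7: L=juliet=BASE, R=delta -> take RIGHT -> delta
Conflict count: 1

Answer: 1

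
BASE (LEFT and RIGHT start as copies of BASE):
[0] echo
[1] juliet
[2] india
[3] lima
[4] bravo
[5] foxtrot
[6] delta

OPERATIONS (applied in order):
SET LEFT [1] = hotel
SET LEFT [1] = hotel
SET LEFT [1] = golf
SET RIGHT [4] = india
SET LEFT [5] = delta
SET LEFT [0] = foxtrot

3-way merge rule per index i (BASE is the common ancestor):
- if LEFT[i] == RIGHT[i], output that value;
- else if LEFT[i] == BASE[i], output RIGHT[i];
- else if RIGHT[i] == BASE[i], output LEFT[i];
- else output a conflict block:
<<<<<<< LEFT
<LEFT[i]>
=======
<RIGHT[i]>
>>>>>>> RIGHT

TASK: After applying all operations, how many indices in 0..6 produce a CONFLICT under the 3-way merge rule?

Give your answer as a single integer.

Final LEFT:  [foxtrot, golf, india, lima, bravo, delta, delta]
Final RIGHT: [echo, juliet, india, lima, india, foxtrot, delta]
i=0: L=foxtrot, R=echo=BASE -> take LEFT -> foxtrot
i=1: L=golf, R=juliet=BASE -> take LEFT -> golf
i=2: L=india R=india -> agree -> india
i=3: L=lima R=lima -> agree -> lima
i=4: L=bravo=BASE, R=india -> take RIGHT -> india
i=5: L=delta, R=foxtrot=BASE -> take LEFT -> delta
i=6: L=delta R=delta -> agree -> delta
Conflict count: 0

Answer: 0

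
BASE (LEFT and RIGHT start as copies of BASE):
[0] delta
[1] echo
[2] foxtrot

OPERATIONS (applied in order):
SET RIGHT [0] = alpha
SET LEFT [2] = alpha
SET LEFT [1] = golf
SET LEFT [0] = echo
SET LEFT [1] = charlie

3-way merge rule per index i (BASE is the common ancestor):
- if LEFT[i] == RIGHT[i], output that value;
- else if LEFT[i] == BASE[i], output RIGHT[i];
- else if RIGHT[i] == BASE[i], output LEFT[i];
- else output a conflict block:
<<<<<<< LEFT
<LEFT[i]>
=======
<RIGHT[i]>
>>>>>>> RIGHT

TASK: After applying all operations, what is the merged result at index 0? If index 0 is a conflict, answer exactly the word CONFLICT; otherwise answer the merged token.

Answer: CONFLICT

Derivation:
Final LEFT:  [echo, charlie, alpha]
Final RIGHT: [alpha, echo, foxtrot]
i=0: BASE=delta L=echo R=alpha all differ -> CONFLICT
i=1: L=charlie, R=echo=BASE -> take LEFT -> charlie
i=2: L=alpha, R=foxtrot=BASE -> take LEFT -> alpha
Index 0 -> CONFLICT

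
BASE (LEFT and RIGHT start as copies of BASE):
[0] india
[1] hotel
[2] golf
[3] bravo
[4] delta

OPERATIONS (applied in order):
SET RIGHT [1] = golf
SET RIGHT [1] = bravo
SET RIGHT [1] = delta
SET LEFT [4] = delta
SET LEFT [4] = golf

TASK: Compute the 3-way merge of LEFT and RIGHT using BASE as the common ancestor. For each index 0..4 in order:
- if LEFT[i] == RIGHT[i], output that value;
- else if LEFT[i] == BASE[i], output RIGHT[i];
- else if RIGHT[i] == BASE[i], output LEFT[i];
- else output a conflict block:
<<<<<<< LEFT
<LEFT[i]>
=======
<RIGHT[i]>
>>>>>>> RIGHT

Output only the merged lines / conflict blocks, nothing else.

Final LEFT:  [india, hotel, golf, bravo, golf]
Final RIGHT: [india, delta, golf, bravo, delta]
i=0: L=india R=india -> agree -> india
i=1: L=hotel=BASE, R=delta -> take RIGHT -> delta
i=2: L=golf R=golf -> agree -> golf
i=3: L=bravo R=bravo -> agree -> bravo
i=4: L=golf, R=delta=BASE -> take LEFT -> golf

Answer: india
delta
golf
bravo
golf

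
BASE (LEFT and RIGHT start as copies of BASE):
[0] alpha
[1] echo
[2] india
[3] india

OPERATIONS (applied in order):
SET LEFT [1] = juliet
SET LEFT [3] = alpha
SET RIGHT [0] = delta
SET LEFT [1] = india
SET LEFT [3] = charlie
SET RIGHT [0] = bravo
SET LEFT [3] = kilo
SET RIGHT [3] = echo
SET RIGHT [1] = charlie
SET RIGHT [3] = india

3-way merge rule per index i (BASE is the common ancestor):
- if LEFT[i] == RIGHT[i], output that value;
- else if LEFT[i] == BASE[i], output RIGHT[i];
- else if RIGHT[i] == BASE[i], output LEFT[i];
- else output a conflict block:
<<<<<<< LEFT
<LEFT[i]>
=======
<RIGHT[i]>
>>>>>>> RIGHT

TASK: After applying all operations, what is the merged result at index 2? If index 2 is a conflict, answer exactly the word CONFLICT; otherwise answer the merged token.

Final LEFT:  [alpha, india, india, kilo]
Final RIGHT: [bravo, charlie, india, india]
i=0: L=alpha=BASE, R=bravo -> take RIGHT -> bravo
i=1: BASE=echo L=india R=charlie all differ -> CONFLICT
i=2: L=india R=india -> agree -> india
i=3: L=kilo, R=india=BASE -> take LEFT -> kilo
Index 2 -> india

Answer: india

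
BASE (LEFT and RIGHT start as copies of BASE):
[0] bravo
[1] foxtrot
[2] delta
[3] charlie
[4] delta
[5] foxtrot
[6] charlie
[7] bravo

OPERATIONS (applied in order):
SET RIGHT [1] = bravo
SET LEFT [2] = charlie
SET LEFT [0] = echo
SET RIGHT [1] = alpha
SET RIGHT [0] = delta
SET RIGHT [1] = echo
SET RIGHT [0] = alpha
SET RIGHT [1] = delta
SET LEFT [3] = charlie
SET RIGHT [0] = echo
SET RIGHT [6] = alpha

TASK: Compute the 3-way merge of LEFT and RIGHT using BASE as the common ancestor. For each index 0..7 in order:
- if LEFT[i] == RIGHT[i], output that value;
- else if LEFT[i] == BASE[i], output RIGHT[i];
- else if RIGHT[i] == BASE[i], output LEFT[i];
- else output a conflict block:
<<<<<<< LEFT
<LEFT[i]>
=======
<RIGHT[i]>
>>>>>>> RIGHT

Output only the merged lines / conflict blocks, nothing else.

Final LEFT:  [echo, foxtrot, charlie, charlie, delta, foxtrot, charlie, bravo]
Final RIGHT: [echo, delta, delta, charlie, delta, foxtrot, alpha, bravo]
i=0: L=echo R=echo -> agree -> echo
i=1: L=foxtrot=BASE, R=delta -> take RIGHT -> delta
i=2: L=charlie, R=delta=BASE -> take LEFT -> charlie
i=3: L=charlie R=charlie -> agree -> charlie
i=4: L=delta R=delta -> agree -> delta
i=5: L=foxtrot R=foxtrot -> agree -> foxtrot
i=6: L=charlie=BASE, R=alpha -> take RIGHT -> alpha
i=7: L=bravo R=bravo -> agree -> bravo

Answer: echo
delta
charlie
charlie
delta
foxtrot
alpha
bravo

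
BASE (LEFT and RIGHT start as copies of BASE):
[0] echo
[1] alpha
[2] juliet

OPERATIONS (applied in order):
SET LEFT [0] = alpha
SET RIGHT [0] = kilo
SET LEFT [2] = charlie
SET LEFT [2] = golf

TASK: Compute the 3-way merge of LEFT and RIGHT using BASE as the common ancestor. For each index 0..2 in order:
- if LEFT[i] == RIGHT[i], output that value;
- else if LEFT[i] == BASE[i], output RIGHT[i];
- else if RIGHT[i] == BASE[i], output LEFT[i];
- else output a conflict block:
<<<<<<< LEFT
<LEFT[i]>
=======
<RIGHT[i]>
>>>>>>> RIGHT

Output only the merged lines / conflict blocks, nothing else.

Answer: <<<<<<< LEFT
alpha
=======
kilo
>>>>>>> RIGHT
alpha
golf

Derivation:
Final LEFT:  [alpha, alpha, golf]
Final RIGHT: [kilo, alpha, juliet]
i=0: BASE=echo L=alpha R=kilo all differ -> CONFLICT
i=1: L=alpha R=alpha -> agree -> alpha
i=2: L=golf, R=juliet=BASE -> take LEFT -> golf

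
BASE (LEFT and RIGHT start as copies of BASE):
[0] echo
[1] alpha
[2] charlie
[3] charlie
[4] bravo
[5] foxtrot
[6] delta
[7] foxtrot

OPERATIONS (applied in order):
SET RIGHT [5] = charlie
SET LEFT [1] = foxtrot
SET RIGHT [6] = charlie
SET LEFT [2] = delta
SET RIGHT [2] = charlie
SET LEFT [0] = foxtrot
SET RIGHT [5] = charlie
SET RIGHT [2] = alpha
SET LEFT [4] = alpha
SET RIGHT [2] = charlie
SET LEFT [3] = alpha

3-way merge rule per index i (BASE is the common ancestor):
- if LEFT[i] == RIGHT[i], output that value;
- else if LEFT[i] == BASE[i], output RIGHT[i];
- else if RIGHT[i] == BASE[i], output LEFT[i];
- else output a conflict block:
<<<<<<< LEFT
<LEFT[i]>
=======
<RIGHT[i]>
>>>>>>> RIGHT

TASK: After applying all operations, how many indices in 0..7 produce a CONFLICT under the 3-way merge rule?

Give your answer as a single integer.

Final LEFT:  [foxtrot, foxtrot, delta, alpha, alpha, foxtrot, delta, foxtrot]
Final RIGHT: [echo, alpha, charlie, charlie, bravo, charlie, charlie, foxtrot]
i=0: L=foxtrot, R=echo=BASE -> take LEFT -> foxtrot
i=1: L=foxtrot, R=alpha=BASE -> take LEFT -> foxtrot
i=2: L=delta, R=charlie=BASE -> take LEFT -> delta
i=3: L=alpha, R=charlie=BASE -> take LEFT -> alpha
i=4: L=alpha, R=bravo=BASE -> take LEFT -> alpha
i=5: L=foxtrot=BASE, R=charlie -> take RIGHT -> charlie
i=6: L=delta=BASE, R=charlie -> take RIGHT -> charlie
i=7: L=foxtrot R=foxtrot -> agree -> foxtrot
Conflict count: 0

Answer: 0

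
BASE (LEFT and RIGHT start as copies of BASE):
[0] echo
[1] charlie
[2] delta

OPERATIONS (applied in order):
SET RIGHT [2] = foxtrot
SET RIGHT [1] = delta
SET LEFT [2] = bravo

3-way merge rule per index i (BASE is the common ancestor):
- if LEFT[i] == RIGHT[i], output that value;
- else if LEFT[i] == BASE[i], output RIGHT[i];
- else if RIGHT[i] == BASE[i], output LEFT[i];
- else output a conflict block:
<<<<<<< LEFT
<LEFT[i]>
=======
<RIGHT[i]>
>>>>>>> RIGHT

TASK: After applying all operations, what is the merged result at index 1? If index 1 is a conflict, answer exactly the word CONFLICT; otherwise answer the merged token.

Answer: delta

Derivation:
Final LEFT:  [echo, charlie, bravo]
Final RIGHT: [echo, delta, foxtrot]
i=0: L=echo R=echo -> agree -> echo
i=1: L=charlie=BASE, R=delta -> take RIGHT -> delta
i=2: BASE=delta L=bravo R=foxtrot all differ -> CONFLICT
Index 1 -> delta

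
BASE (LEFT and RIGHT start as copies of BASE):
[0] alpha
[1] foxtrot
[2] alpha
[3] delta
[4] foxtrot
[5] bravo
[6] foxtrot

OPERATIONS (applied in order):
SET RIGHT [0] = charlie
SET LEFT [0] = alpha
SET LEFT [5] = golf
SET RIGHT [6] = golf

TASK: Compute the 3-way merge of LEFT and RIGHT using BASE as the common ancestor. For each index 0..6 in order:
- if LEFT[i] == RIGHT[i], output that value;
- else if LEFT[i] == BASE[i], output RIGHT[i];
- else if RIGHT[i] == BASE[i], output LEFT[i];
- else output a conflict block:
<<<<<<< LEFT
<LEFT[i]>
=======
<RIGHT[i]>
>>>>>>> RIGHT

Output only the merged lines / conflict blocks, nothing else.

Final LEFT:  [alpha, foxtrot, alpha, delta, foxtrot, golf, foxtrot]
Final RIGHT: [charlie, foxtrot, alpha, delta, foxtrot, bravo, golf]
i=0: L=alpha=BASE, R=charlie -> take RIGHT -> charlie
i=1: L=foxtrot R=foxtrot -> agree -> foxtrot
i=2: L=alpha R=alpha -> agree -> alpha
i=3: L=delta R=delta -> agree -> delta
i=4: L=foxtrot R=foxtrot -> agree -> foxtrot
i=5: L=golf, R=bravo=BASE -> take LEFT -> golf
i=6: L=foxtrot=BASE, R=golf -> take RIGHT -> golf

Answer: charlie
foxtrot
alpha
delta
foxtrot
golf
golf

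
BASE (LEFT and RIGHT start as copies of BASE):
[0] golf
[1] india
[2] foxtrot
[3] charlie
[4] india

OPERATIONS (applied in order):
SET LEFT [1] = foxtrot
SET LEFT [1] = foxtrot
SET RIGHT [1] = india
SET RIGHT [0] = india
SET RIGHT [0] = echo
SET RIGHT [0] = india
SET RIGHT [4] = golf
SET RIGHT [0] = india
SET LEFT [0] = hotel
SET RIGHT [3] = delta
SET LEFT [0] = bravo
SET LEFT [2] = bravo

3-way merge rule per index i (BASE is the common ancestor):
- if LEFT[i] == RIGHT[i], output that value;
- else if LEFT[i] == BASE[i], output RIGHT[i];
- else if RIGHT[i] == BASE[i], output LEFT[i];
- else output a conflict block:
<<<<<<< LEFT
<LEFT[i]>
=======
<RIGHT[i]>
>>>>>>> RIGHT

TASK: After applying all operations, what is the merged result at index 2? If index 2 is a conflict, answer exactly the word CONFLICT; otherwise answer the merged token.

Final LEFT:  [bravo, foxtrot, bravo, charlie, india]
Final RIGHT: [india, india, foxtrot, delta, golf]
i=0: BASE=golf L=bravo R=india all differ -> CONFLICT
i=1: L=foxtrot, R=india=BASE -> take LEFT -> foxtrot
i=2: L=bravo, R=foxtrot=BASE -> take LEFT -> bravo
i=3: L=charlie=BASE, R=delta -> take RIGHT -> delta
i=4: L=india=BASE, R=golf -> take RIGHT -> golf
Index 2 -> bravo

Answer: bravo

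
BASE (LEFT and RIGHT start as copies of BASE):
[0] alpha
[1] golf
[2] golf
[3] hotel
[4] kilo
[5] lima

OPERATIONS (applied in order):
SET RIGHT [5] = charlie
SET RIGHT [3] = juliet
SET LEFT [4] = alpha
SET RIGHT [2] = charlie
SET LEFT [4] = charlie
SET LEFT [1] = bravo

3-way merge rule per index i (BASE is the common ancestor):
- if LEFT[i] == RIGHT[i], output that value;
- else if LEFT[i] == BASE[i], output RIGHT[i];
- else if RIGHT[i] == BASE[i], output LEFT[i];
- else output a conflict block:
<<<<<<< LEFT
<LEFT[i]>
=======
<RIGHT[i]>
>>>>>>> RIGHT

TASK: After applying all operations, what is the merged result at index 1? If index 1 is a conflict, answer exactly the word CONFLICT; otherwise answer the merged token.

Final LEFT:  [alpha, bravo, golf, hotel, charlie, lima]
Final RIGHT: [alpha, golf, charlie, juliet, kilo, charlie]
i=0: L=alpha R=alpha -> agree -> alpha
i=1: L=bravo, R=golf=BASE -> take LEFT -> bravo
i=2: L=golf=BASE, R=charlie -> take RIGHT -> charlie
i=3: L=hotel=BASE, R=juliet -> take RIGHT -> juliet
i=4: L=charlie, R=kilo=BASE -> take LEFT -> charlie
i=5: L=lima=BASE, R=charlie -> take RIGHT -> charlie
Index 1 -> bravo

Answer: bravo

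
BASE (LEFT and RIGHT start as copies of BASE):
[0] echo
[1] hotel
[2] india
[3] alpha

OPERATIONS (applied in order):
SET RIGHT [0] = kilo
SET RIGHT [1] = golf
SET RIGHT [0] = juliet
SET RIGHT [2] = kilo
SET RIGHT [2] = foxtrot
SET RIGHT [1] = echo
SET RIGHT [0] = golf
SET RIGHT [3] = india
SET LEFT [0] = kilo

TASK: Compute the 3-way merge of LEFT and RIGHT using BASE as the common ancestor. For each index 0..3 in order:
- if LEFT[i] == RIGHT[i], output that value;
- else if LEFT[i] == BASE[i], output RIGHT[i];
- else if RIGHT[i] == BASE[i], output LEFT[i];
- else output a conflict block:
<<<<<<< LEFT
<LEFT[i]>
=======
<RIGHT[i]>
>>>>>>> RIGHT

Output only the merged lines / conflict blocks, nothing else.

Final LEFT:  [kilo, hotel, india, alpha]
Final RIGHT: [golf, echo, foxtrot, india]
i=0: BASE=echo L=kilo R=golf all differ -> CONFLICT
i=1: L=hotel=BASE, R=echo -> take RIGHT -> echo
i=2: L=india=BASE, R=foxtrot -> take RIGHT -> foxtrot
i=3: L=alpha=BASE, R=india -> take RIGHT -> india

Answer: <<<<<<< LEFT
kilo
=======
golf
>>>>>>> RIGHT
echo
foxtrot
india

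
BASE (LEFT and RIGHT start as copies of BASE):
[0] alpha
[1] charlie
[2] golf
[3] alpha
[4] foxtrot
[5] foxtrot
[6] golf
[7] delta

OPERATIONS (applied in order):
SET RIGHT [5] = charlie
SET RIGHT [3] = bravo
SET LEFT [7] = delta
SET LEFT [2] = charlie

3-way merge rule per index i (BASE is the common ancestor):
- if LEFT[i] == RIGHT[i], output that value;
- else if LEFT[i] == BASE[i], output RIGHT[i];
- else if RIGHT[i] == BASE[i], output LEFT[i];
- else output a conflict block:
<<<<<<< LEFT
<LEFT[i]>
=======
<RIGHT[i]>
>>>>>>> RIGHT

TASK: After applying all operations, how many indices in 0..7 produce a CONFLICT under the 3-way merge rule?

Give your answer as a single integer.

Answer: 0

Derivation:
Final LEFT:  [alpha, charlie, charlie, alpha, foxtrot, foxtrot, golf, delta]
Final RIGHT: [alpha, charlie, golf, bravo, foxtrot, charlie, golf, delta]
i=0: L=alpha R=alpha -> agree -> alpha
i=1: L=charlie R=charlie -> agree -> charlie
i=2: L=charlie, R=golf=BASE -> take LEFT -> charlie
i=3: L=alpha=BASE, R=bravo -> take RIGHT -> bravo
i=4: L=foxtrot R=foxtrot -> agree -> foxtrot
i=5: L=foxtrot=BASE, R=charlie -> take RIGHT -> charlie
i=6: L=golf R=golf -> agree -> golf
i=7: L=delta R=delta -> agree -> delta
Conflict count: 0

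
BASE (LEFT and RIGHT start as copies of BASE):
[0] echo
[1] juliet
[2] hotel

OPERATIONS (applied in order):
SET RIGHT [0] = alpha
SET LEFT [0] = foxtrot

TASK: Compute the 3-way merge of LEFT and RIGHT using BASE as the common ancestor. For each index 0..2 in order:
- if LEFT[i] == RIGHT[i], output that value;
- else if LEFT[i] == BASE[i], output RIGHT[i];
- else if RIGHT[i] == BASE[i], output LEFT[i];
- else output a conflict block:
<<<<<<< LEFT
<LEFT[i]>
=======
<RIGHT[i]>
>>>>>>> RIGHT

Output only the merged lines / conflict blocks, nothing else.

Final LEFT:  [foxtrot, juliet, hotel]
Final RIGHT: [alpha, juliet, hotel]
i=0: BASE=echo L=foxtrot R=alpha all differ -> CONFLICT
i=1: L=juliet R=juliet -> agree -> juliet
i=2: L=hotel R=hotel -> agree -> hotel

Answer: <<<<<<< LEFT
foxtrot
=======
alpha
>>>>>>> RIGHT
juliet
hotel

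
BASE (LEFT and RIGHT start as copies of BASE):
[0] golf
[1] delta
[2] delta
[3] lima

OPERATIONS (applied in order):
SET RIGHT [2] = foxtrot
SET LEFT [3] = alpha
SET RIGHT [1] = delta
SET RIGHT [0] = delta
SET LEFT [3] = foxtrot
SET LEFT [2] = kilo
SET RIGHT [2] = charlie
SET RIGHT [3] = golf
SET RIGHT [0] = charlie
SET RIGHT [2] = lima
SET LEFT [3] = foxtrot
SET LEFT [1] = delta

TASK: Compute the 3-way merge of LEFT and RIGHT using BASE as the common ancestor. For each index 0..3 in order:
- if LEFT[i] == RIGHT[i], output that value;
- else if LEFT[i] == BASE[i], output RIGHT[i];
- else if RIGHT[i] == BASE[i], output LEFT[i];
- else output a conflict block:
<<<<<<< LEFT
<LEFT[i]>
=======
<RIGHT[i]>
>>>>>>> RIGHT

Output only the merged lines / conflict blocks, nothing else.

Answer: charlie
delta
<<<<<<< LEFT
kilo
=======
lima
>>>>>>> RIGHT
<<<<<<< LEFT
foxtrot
=======
golf
>>>>>>> RIGHT

Derivation:
Final LEFT:  [golf, delta, kilo, foxtrot]
Final RIGHT: [charlie, delta, lima, golf]
i=0: L=golf=BASE, R=charlie -> take RIGHT -> charlie
i=1: L=delta R=delta -> agree -> delta
i=2: BASE=delta L=kilo R=lima all differ -> CONFLICT
i=3: BASE=lima L=foxtrot R=golf all differ -> CONFLICT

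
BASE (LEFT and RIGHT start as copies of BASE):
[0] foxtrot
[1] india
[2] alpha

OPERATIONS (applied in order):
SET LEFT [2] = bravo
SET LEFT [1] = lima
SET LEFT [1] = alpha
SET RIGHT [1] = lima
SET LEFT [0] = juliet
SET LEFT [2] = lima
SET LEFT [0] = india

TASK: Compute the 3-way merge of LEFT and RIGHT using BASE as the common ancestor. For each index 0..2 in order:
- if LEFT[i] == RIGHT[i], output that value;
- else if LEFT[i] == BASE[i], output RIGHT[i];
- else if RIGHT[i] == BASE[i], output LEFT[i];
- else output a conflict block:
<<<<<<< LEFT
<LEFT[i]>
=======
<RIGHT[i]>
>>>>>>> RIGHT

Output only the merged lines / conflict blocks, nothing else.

Answer: india
<<<<<<< LEFT
alpha
=======
lima
>>>>>>> RIGHT
lima

Derivation:
Final LEFT:  [india, alpha, lima]
Final RIGHT: [foxtrot, lima, alpha]
i=0: L=india, R=foxtrot=BASE -> take LEFT -> india
i=1: BASE=india L=alpha R=lima all differ -> CONFLICT
i=2: L=lima, R=alpha=BASE -> take LEFT -> lima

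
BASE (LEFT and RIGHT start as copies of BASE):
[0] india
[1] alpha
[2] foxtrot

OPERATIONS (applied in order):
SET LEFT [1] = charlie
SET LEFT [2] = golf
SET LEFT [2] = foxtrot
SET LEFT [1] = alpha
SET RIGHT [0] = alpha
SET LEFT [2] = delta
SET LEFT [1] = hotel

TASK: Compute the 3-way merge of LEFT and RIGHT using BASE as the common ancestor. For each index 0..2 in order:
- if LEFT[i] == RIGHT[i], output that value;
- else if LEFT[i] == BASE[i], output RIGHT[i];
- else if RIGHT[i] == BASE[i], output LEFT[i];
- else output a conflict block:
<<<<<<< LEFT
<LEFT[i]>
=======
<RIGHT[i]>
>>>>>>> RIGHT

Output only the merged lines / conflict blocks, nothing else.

Final LEFT:  [india, hotel, delta]
Final RIGHT: [alpha, alpha, foxtrot]
i=0: L=india=BASE, R=alpha -> take RIGHT -> alpha
i=1: L=hotel, R=alpha=BASE -> take LEFT -> hotel
i=2: L=delta, R=foxtrot=BASE -> take LEFT -> delta

Answer: alpha
hotel
delta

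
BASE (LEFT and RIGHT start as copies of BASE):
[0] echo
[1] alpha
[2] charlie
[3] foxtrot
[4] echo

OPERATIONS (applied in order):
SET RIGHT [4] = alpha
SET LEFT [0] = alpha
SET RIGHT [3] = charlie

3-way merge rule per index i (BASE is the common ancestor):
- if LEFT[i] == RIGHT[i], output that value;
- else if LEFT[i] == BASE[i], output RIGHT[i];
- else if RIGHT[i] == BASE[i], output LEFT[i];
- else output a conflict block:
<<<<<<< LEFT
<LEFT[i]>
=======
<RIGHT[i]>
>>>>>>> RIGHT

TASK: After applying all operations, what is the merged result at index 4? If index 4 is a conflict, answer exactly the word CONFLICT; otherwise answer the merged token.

Answer: alpha

Derivation:
Final LEFT:  [alpha, alpha, charlie, foxtrot, echo]
Final RIGHT: [echo, alpha, charlie, charlie, alpha]
i=0: L=alpha, R=echo=BASE -> take LEFT -> alpha
i=1: L=alpha R=alpha -> agree -> alpha
i=2: L=charlie R=charlie -> agree -> charlie
i=3: L=foxtrot=BASE, R=charlie -> take RIGHT -> charlie
i=4: L=echo=BASE, R=alpha -> take RIGHT -> alpha
Index 4 -> alpha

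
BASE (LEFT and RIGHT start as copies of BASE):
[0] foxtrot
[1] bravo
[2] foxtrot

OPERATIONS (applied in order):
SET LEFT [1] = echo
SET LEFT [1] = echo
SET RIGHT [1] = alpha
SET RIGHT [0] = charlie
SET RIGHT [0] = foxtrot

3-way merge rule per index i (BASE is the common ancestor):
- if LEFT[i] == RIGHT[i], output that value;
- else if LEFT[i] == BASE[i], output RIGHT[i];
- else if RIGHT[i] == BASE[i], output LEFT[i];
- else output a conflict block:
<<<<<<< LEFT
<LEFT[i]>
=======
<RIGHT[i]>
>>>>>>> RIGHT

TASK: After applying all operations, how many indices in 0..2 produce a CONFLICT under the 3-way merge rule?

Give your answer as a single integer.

Answer: 1

Derivation:
Final LEFT:  [foxtrot, echo, foxtrot]
Final RIGHT: [foxtrot, alpha, foxtrot]
i=0: L=foxtrot R=foxtrot -> agree -> foxtrot
i=1: BASE=bravo L=echo R=alpha all differ -> CONFLICT
i=2: L=foxtrot R=foxtrot -> agree -> foxtrot
Conflict count: 1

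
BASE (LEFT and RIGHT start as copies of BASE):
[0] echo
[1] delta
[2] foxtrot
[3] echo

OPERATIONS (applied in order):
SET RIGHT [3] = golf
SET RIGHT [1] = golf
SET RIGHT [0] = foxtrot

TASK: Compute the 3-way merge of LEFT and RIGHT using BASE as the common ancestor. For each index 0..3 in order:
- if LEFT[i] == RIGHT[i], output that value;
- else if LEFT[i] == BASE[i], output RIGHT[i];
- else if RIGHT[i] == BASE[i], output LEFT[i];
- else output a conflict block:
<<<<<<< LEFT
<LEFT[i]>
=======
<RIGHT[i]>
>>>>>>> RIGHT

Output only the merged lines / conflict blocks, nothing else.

Answer: foxtrot
golf
foxtrot
golf

Derivation:
Final LEFT:  [echo, delta, foxtrot, echo]
Final RIGHT: [foxtrot, golf, foxtrot, golf]
i=0: L=echo=BASE, R=foxtrot -> take RIGHT -> foxtrot
i=1: L=delta=BASE, R=golf -> take RIGHT -> golf
i=2: L=foxtrot R=foxtrot -> agree -> foxtrot
i=3: L=echo=BASE, R=golf -> take RIGHT -> golf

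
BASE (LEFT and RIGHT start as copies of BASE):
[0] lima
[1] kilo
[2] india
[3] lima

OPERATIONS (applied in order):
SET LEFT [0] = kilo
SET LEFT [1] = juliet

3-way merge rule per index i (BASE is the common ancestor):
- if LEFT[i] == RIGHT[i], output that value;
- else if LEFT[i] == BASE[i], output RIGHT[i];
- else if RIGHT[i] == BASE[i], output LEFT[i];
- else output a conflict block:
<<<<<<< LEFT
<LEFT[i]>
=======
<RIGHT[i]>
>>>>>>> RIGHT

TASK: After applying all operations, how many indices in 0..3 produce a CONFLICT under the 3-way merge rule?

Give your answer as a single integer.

Final LEFT:  [kilo, juliet, india, lima]
Final RIGHT: [lima, kilo, india, lima]
i=0: L=kilo, R=lima=BASE -> take LEFT -> kilo
i=1: L=juliet, R=kilo=BASE -> take LEFT -> juliet
i=2: L=india R=india -> agree -> india
i=3: L=lima R=lima -> agree -> lima
Conflict count: 0

Answer: 0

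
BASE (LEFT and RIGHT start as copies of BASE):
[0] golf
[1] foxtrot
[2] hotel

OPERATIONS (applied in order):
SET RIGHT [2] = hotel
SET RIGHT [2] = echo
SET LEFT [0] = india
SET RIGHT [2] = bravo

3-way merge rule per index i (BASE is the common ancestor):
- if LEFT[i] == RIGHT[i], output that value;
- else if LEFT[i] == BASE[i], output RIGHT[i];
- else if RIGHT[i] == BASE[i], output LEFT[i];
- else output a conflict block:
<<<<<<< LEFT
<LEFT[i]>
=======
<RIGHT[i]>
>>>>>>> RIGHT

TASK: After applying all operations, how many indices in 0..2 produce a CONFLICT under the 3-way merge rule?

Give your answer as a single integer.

Final LEFT:  [india, foxtrot, hotel]
Final RIGHT: [golf, foxtrot, bravo]
i=0: L=india, R=golf=BASE -> take LEFT -> india
i=1: L=foxtrot R=foxtrot -> agree -> foxtrot
i=2: L=hotel=BASE, R=bravo -> take RIGHT -> bravo
Conflict count: 0

Answer: 0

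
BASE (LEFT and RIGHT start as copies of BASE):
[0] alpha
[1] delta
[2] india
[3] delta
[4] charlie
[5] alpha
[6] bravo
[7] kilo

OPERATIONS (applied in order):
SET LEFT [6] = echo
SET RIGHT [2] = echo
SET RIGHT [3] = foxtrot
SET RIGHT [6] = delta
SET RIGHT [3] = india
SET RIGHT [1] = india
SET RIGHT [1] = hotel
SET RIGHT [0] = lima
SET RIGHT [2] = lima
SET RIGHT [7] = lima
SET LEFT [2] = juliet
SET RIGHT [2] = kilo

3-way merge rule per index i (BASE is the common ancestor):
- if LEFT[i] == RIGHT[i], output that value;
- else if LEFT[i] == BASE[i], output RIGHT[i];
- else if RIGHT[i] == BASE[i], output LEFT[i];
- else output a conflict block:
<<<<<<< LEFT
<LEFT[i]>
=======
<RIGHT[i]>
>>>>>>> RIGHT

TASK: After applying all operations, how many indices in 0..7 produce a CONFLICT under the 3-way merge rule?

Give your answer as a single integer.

Final LEFT:  [alpha, delta, juliet, delta, charlie, alpha, echo, kilo]
Final RIGHT: [lima, hotel, kilo, india, charlie, alpha, delta, lima]
i=0: L=alpha=BASE, R=lima -> take RIGHT -> lima
i=1: L=delta=BASE, R=hotel -> take RIGHT -> hotel
i=2: BASE=india L=juliet R=kilo all differ -> CONFLICT
i=3: L=delta=BASE, R=india -> take RIGHT -> india
i=4: L=charlie R=charlie -> agree -> charlie
i=5: L=alpha R=alpha -> agree -> alpha
i=6: BASE=bravo L=echo R=delta all differ -> CONFLICT
i=7: L=kilo=BASE, R=lima -> take RIGHT -> lima
Conflict count: 2

Answer: 2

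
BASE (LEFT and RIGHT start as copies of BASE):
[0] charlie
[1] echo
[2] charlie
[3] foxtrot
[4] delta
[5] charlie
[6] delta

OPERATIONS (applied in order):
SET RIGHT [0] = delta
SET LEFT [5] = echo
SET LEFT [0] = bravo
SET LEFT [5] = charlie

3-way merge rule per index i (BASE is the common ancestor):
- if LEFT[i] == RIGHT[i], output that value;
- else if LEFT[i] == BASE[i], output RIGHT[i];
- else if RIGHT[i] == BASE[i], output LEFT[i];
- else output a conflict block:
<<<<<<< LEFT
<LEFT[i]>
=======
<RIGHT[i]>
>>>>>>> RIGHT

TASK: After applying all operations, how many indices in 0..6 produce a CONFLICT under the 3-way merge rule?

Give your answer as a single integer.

Answer: 1

Derivation:
Final LEFT:  [bravo, echo, charlie, foxtrot, delta, charlie, delta]
Final RIGHT: [delta, echo, charlie, foxtrot, delta, charlie, delta]
i=0: BASE=charlie L=bravo R=delta all differ -> CONFLICT
i=1: L=echo R=echo -> agree -> echo
i=2: L=charlie R=charlie -> agree -> charlie
i=3: L=foxtrot R=foxtrot -> agree -> foxtrot
i=4: L=delta R=delta -> agree -> delta
i=5: L=charlie R=charlie -> agree -> charlie
i=6: L=delta R=delta -> agree -> delta
Conflict count: 1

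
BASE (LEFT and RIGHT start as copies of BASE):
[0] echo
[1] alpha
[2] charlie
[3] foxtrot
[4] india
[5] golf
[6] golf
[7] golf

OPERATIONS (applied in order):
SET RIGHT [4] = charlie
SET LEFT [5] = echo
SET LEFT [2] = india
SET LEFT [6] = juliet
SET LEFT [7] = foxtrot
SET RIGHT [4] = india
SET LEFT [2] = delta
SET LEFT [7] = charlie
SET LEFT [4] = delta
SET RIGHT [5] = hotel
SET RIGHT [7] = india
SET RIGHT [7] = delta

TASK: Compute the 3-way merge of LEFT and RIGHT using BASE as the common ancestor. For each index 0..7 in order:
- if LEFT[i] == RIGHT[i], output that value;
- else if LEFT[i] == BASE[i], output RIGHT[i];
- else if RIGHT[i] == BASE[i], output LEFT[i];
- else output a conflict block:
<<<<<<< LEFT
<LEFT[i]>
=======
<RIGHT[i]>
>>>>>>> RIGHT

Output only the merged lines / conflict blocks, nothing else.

Answer: echo
alpha
delta
foxtrot
delta
<<<<<<< LEFT
echo
=======
hotel
>>>>>>> RIGHT
juliet
<<<<<<< LEFT
charlie
=======
delta
>>>>>>> RIGHT

Derivation:
Final LEFT:  [echo, alpha, delta, foxtrot, delta, echo, juliet, charlie]
Final RIGHT: [echo, alpha, charlie, foxtrot, india, hotel, golf, delta]
i=0: L=echo R=echo -> agree -> echo
i=1: L=alpha R=alpha -> agree -> alpha
i=2: L=delta, R=charlie=BASE -> take LEFT -> delta
i=3: L=foxtrot R=foxtrot -> agree -> foxtrot
i=4: L=delta, R=india=BASE -> take LEFT -> delta
i=5: BASE=golf L=echo R=hotel all differ -> CONFLICT
i=6: L=juliet, R=golf=BASE -> take LEFT -> juliet
i=7: BASE=golf L=charlie R=delta all differ -> CONFLICT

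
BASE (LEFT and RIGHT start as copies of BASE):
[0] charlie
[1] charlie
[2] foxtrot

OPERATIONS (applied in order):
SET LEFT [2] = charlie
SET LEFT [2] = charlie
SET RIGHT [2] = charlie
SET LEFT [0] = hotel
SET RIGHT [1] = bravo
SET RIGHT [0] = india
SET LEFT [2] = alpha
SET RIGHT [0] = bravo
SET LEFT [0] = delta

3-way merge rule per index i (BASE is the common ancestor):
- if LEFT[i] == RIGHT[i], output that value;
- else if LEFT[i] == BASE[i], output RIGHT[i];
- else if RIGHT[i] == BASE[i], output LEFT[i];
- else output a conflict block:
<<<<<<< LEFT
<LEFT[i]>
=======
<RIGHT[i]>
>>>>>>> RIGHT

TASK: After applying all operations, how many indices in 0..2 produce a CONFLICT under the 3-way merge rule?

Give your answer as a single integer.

Answer: 2

Derivation:
Final LEFT:  [delta, charlie, alpha]
Final RIGHT: [bravo, bravo, charlie]
i=0: BASE=charlie L=delta R=bravo all differ -> CONFLICT
i=1: L=charlie=BASE, R=bravo -> take RIGHT -> bravo
i=2: BASE=foxtrot L=alpha R=charlie all differ -> CONFLICT
Conflict count: 2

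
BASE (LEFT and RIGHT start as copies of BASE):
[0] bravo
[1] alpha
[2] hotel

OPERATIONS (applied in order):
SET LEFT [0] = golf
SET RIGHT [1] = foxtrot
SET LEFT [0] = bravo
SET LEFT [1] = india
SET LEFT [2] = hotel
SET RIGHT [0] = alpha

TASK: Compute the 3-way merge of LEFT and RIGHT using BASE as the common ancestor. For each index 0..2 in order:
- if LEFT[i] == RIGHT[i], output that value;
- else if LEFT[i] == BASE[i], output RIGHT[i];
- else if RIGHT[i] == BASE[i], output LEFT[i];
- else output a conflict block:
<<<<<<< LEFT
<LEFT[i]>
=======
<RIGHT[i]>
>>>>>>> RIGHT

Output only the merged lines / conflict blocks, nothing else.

Answer: alpha
<<<<<<< LEFT
india
=======
foxtrot
>>>>>>> RIGHT
hotel

Derivation:
Final LEFT:  [bravo, india, hotel]
Final RIGHT: [alpha, foxtrot, hotel]
i=0: L=bravo=BASE, R=alpha -> take RIGHT -> alpha
i=1: BASE=alpha L=india R=foxtrot all differ -> CONFLICT
i=2: L=hotel R=hotel -> agree -> hotel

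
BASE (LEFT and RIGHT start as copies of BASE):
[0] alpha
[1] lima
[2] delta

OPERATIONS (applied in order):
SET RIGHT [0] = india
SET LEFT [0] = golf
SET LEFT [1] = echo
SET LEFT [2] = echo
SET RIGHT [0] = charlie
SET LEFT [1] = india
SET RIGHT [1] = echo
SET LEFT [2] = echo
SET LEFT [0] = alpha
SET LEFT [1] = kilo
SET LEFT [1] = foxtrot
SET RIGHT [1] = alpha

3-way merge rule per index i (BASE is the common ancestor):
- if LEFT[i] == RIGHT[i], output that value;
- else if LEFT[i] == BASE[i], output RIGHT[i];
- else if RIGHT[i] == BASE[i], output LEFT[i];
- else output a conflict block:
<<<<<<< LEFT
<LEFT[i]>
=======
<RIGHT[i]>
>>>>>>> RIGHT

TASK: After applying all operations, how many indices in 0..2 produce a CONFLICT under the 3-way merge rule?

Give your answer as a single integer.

Final LEFT:  [alpha, foxtrot, echo]
Final RIGHT: [charlie, alpha, delta]
i=0: L=alpha=BASE, R=charlie -> take RIGHT -> charlie
i=1: BASE=lima L=foxtrot R=alpha all differ -> CONFLICT
i=2: L=echo, R=delta=BASE -> take LEFT -> echo
Conflict count: 1

Answer: 1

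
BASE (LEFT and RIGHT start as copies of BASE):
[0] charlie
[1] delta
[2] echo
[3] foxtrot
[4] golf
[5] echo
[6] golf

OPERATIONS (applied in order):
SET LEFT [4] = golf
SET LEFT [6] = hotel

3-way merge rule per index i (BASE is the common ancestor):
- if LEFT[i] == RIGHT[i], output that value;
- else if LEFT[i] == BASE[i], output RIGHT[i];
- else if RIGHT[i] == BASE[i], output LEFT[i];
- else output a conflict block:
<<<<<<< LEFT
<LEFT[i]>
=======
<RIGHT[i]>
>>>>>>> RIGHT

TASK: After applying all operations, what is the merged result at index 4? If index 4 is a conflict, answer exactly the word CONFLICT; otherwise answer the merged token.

Answer: golf

Derivation:
Final LEFT:  [charlie, delta, echo, foxtrot, golf, echo, hotel]
Final RIGHT: [charlie, delta, echo, foxtrot, golf, echo, golf]
i=0: L=charlie R=charlie -> agree -> charlie
i=1: L=delta R=delta -> agree -> delta
i=2: L=echo R=echo -> agree -> echo
i=3: L=foxtrot R=foxtrot -> agree -> foxtrot
i=4: L=golf R=golf -> agree -> golf
i=5: L=echo R=echo -> agree -> echo
i=6: L=hotel, R=golf=BASE -> take LEFT -> hotel
Index 4 -> golf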